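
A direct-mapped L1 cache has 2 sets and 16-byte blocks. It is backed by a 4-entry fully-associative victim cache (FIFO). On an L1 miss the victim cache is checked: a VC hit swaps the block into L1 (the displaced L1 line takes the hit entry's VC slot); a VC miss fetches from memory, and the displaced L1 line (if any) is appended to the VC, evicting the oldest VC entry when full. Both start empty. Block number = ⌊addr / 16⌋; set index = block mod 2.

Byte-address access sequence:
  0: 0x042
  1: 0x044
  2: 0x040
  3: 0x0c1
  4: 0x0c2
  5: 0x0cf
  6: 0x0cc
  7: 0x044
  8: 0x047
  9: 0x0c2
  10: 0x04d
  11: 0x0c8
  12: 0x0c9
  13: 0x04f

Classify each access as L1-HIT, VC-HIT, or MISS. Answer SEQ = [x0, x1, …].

#0 0x42→b4/s0 MISS; vc=[]
#1 0x44→b4/s0 L1-HIT; vc=[]
#2 0x40→b4/s0 L1-HIT; vc=[]
#3 0xc1→b12/s0 MISS; vc=[4]
#4 0xc2→b12/s0 L1-HIT; vc=[4]
#5 0xcf→b12/s0 L1-HIT; vc=[4]
#6 0xcc→b12/s0 L1-HIT; vc=[4]
#7 0x44→b4/s0 VC-HIT; vc=[12]
#8 0x47→b4/s0 L1-HIT; vc=[12]
#9 0xc2→b12/s0 VC-HIT; vc=[4]
#10 0x4d→b4/s0 VC-HIT; vc=[12]
#11 0xc8→b12/s0 VC-HIT; vc=[4]
#12 0xc9→b12/s0 L1-HIT; vc=[4]
#13 0x4f→b4/s0 VC-HIT; vc=[12]

SEQ = [MISS, L1-HIT, L1-HIT, MISS, L1-HIT, L1-HIT, L1-HIT, VC-HIT, L1-HIT, VC-HIT, VC-HIT, VC-HIT, L1-HIT, VC-HIT]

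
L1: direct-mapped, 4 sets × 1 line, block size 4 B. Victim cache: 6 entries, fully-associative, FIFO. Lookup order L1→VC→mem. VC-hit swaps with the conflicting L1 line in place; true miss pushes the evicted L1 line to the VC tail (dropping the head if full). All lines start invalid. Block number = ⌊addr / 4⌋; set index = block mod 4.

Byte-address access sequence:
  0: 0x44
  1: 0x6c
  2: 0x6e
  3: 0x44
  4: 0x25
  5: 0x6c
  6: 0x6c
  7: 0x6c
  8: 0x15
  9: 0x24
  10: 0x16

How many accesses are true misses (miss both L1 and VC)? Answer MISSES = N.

MISSES = 4

0: 0x44 (blk 17, set 1) → MISS  vc=[]
1: 0x6c (blk 27, set 3) → MISS  vc=[]
2: 0x6e (blk 27, set 3) → L1-HIT  vc=[]
3: 0x44 (blk 17, set 1) → L1-HIT  vc=[]
4: 0x25 (blk 9, set 1) → MISS  vc=[17]
5: 0x6c (blk 27, set 3) → L1-HIT  vc=[17]
6: 0x6c (blk 27, set 3) → L1-HIT  vc=[17]
7: 0x6c (blk 27, set 3) → L1-HIT  vc=[17]
8: 0x15 (blk 5, set 1) → MISS  vc=[17, 9]
9: 0x24 (blk 9, set 1) → VC-HIT  vc=[17, 5]
10: 0x16 (blk 5, set 1) → VC-HIT  vc=[17, 9]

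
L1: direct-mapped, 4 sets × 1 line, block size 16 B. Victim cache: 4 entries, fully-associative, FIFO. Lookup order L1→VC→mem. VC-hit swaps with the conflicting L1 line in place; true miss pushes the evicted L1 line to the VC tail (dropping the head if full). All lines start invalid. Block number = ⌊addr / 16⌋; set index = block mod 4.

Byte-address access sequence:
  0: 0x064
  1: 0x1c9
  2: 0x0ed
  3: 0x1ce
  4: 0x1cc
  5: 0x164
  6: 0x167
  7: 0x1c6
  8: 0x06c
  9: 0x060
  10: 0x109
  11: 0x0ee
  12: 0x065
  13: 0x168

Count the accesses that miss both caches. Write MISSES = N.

MISSES = 5

  [0] addr=0x64 blk=6 s=2: MISS | VC []
  [1] addr=0x1c9 blk=28 s=0: MISS | VC []
  [2] addr=0xed blk=14 s=2: MISS | VC [6]
  [3] addr=0x1ce blk=28 s=0: L1-HIT | VC [6]
  [4] addr=0x1cc blk=28 s=0: L1-HIT | VC [6]
  [5] addr=0x164 blk=22 s=2: MISS | VC [6, 14]
  [6] addr=0x167 blk=22 s=2: L1-HIT | VC [6, 14]
  [7] addr=0x1c6 blk=28 s=0: L1-HIT | VC [6, 14]
  [8] addr=0x6c blk=6 s=2: VC-HIT | VC [22, 14]
  [9] addr=0x60 blk=6 s=2: L1-HIT | VC [22, 14]
  [10] addr=0x109 blk=16 s=0: MISS | VC [22, 14, 28]
  [11] addr=0xee blk=14 s=2: VC-HIT | VC [22, 6, 28]
  [12] addr=0x65 blk=6 s=2: VC-HIT | VC [22, 14, 28]
  [13] addr=0x168 blk=22 s=2: VC-HIT | VC [6, 14, 28]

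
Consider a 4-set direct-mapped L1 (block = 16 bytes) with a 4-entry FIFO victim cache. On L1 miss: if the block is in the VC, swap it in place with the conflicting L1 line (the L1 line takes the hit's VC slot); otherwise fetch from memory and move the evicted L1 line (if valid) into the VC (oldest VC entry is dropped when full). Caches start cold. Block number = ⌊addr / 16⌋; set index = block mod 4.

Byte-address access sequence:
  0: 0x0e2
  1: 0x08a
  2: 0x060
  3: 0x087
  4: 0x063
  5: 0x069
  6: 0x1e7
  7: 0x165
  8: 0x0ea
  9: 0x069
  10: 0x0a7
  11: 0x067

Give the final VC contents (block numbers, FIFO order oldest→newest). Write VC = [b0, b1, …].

VC = [22, 14, 30, 10]

#0 0xe2→b14/s2 MISS; vc=[]
#1 0x8a→b8/s0 MISS; vc=[]
#2 0x60→b6/s2 MISS; vc=[14]
#3 0x87→b8/s0 L1-HIT; vc=[14]
#4 0x63→b6/s2 L1-HIT; vc=[14]
#5 0x69→b6/s2 L1-HIT; vc=[14]
#6 0x1e7→b30/s2 MISS; vc=[14,6]
#7 0x165→b22/s2 MISS; vc=[14,6,30]
#8 0xea→b14/s2 VC-HIT; vc=[22,6,30]
#9 0x69→b6/s2 VC-HIT; vc=[22,14,30]
#10 0xa7→b10/s2 MISS; vc=[22,14,30,6]
#11 0x67→b6/s2 VC-HIT; vc=[22,14,30,10]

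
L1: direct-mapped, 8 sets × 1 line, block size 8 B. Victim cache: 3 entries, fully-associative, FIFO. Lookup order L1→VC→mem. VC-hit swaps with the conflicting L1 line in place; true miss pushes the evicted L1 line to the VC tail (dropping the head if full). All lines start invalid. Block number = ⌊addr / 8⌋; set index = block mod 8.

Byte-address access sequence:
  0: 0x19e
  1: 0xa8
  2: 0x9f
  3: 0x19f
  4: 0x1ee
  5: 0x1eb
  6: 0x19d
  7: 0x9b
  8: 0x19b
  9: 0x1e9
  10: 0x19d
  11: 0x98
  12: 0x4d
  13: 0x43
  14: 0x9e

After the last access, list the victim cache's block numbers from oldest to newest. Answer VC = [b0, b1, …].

0: 0x19e (blk 51, set 3) → MISS  vc=[]
1: 0xa8 (blk 21, set 5) → MISS  vc=[]
2: 0x9f (blk 19, set 3) → MISS  vc=[51]
3: 0x19f (blk 51, set 3) → VC-HIT  vc=[19]
4: 0x1ee (blk 61, set 5) → MISS  vc=[19, 21]
5: 0x1eb (blk 61, set 5) → L1-HIT  vc=[19, 21]
6: 0x19d (blk 51, set 3) → L1-HIT  vc=[19, 21]
7: 0x9b (blk 19, set 3) → VC-HIT  vc=[51, 21]
8: 0x19b (blk 51, set 3) → VC-HIT  vc=[19, 21]
9: 0x1e9 (blk 61, set 5) → L1-HIT  vc=[19, 21]
10: 0x19d (blk 51, set 3) → L1-HIT  vc=[19, 21]
11: 0x98 (blk 19, set 3) → VC-HIT  vc=[51, 21]
12: 0x4d (blk 9, set 1) → MISS  vc=[51, 21]
13: 0x43 (blk 8, set 0) → MISS  vc=[51, 21]
14: 0x9e (blk 19, set 3) → L1-HIT  vc=[51, 21]

VC = [51, 21]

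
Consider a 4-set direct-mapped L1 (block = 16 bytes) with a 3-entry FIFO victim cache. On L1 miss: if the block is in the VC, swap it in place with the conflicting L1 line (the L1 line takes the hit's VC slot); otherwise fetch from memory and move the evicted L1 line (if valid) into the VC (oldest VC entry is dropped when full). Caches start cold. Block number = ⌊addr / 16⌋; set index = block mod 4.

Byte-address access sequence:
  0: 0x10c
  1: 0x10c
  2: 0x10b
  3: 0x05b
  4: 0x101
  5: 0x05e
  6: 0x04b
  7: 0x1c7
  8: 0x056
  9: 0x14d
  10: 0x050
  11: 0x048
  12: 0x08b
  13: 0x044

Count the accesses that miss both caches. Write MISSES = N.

MISSES = 6

0: 0x10c (blk 16, set 0) → MISS  vc=[]
1: 0x10c (blk 16, set 0) → L1-HIT  vc=[]
2: 0x10b (blk 16, set 0) → L1-HIT  vc=[]
3: 0x5b (blk 5, set 1) → MISS  vc=[]
4: 0x101 (blk 16, set 0) → L1-HIT  vc=[]
5: 0x5e (blk 5, set 1) → L1-HIT  vc=[]
6: 0x4b (blk 4, set 0) → MISS  vc=[16]
7: 0x1c7 (blk 28, set 0) → MISS  vc=[16, 4]
8: 0x56 (blk 5, set 1) → L1-HIT  vc=[16, 4]
9: 0x14d (blk 20, set 0) → MISS  vc=[16, 4, 28]
10: 0x50 (blk 5, set 1) → L1-HIT  vc=[16, 4, 28]
11: 0x48 (blk 4, set 0) → VC-HIT  vc=[16, 20, 28]
12: 0x8b (blk 8, set 0) → MISS  vc=[20, 28, 4]
13: 0x44 (blk 4, set 0) → VC-HIT  vc=[20, 28, 8]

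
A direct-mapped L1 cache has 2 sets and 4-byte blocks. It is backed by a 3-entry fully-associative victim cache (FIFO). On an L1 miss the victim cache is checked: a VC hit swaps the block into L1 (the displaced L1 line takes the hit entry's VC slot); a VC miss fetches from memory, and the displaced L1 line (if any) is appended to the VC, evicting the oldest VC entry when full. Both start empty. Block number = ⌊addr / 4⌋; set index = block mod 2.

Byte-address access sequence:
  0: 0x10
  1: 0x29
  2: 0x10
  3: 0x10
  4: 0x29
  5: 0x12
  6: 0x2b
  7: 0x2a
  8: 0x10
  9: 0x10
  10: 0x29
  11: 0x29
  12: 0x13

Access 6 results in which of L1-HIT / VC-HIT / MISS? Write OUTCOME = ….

  [0] addr=0x10 blk=4 s=0: MISS | VC []
  [1] addr=0x29 blk=10 s=0: MISS | VC [4]
  [2] addr=0x10 blk=4 s=0: VC-HIT | VC [10]
  [3] addr=0x10 blk=4 s=0: L1-HIT | VC [10]
  [4] addr=0x29 blk=10 s=0: VC-HIT | VC [4]
  [5] addr=0x12 blk=4 s=0: VC-HIT | VC [10]
  [6] addr=0x2b blk=10 s=0: VC-HIT | VC [4]
  [7] addr=0x2a blk=10 s=0: L1-HIT | VC [4]
  [8] addr=0x10 blk=4 s=0: VC-HIT | VC [10]
  [9] addr=0x10 blk=4 s=0: L1-HIT | VC [10]
  [10] addr=0x29 blk=10 s=0: VC-HIT | VC [4]
  [11] addr=0x29 blk=10 s=0: L1-HIT | VC [4]
  [12] addr=0x13 blk=4 s=0: VC-HIT | VC [10]

OUTCOME = VC-HIT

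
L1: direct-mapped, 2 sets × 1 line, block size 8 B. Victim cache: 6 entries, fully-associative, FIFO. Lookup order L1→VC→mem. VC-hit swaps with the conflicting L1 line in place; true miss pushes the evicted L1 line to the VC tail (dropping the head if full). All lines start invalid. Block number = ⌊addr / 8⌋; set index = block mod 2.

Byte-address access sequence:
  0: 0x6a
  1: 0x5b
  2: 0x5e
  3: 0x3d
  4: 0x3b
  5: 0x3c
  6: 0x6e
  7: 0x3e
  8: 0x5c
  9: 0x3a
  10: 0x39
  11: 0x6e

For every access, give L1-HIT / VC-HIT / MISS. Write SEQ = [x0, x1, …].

SEQ = [MISS, MISS, L1-HIT, MISS, L1-HIT, L1-HIT, VC-HIT, VC-HIT, VC-HIT, VC-HIT, L1-HIT, VC-HIT]

  [0] addr=0x6a blk=13 s=1: MISS | VC []
  [1] addr=0x5b blk=11 s=1: MISS | VC [13]
  [2] addr=0x5e blk=11 s=1: L1-HIT | VC [13]
  [3] addr=0x3d blk=7 s=1: MISS | VC [13, 11]
  [4] addr=0x3b blk=7 s=1: L1-HIT | VC [13, 11]
  [5] addr=0x3c blk=7 s=1: L1-HIT | VC [13, 11]
  [6] addr=0x6e blk=13 s=1: VC-HIT | VC [7, 11]
  [7] addr=0x3e blk=7 s=1: VC-HIT | VC [13, 11]
  [8] addr=0x5c blk=11 s=1: VC-HIT | VC [13, 7]
  [9] addr=0x3a blk=7 s=1: VC-HIT | VC [13, 11]
  [10] addr=0x39 blk=7 s=1: L1-HIT | VC [13, 11]
  [11] addr=0x6e blk=13 s=1: VC-HIT | VC [7, 11]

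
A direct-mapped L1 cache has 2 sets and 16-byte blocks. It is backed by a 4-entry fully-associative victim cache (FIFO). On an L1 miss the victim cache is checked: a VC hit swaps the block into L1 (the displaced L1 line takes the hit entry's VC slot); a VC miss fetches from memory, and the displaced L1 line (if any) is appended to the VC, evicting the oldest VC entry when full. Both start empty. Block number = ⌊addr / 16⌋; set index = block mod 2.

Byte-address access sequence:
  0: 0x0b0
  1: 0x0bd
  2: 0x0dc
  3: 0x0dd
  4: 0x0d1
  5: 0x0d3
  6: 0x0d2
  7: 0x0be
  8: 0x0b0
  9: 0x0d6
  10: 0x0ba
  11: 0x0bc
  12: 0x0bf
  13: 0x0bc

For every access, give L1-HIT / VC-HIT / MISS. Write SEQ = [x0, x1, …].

SEQ = [MISS, L1-HIT, MISS, L1-HIT, L1-HIT, L1-HIT, L1-HIT, VC-HIT, L1-HIT, VC-HIT, VC-HIT, L1-HIT, L1-HIT, L1-HIT]

  [0] addr=0xb0 blk=11 s=1: MISS | VC []
  [1] addr=0xbd blk=11 s=1: L1-HIT | VC []
  [2] addr=0xdc blk=13 s=1: MISS | VC [11]
  [3] addr=0xdd blk=13 s=1: L1-HIT | VC [11]
  [4] addr=0xd1 blk=13 s=1: L1-HIT | VC [11]
  [5] addr=0xd3 blk=13 s=1: L1-HIT | VC [11]
  [6] addr=0xd2 blk=13 s=1: L1-HIT | VC [11]
  [7] addr=0xbe blk=11 s=1: VC-HIT | VC [13]
  [8] addr=0xb0 blk=11 s=1: L1-HIT | VC [13]
  [9] addr=0xd6 blk=13 s=1: VC-HIT | VC [11]
  [10] addr=0xba blk=11 s=1: VC-HIT | VC [13]
  [11] addr=0xbc blk=11 s=1: L1-HIT | VC [13]
  [12] addr=0xbf blk=11 s=1: L1-HIT | VC [13]
  [13] addr=0xbc blk=11 s=1: L1-HIT | VC [13]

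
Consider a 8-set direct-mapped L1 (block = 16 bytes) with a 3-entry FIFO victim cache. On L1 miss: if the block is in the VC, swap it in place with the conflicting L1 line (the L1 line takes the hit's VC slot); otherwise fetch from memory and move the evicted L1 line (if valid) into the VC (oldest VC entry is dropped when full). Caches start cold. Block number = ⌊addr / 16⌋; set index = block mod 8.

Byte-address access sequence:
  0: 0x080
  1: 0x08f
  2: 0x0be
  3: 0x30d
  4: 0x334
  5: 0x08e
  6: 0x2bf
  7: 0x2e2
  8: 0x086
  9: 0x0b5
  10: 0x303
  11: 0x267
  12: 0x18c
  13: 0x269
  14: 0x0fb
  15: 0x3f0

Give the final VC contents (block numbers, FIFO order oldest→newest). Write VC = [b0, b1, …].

VC = [46, 48, 15]

  [0] addr=0x80 blk=8 s=0: MISS | VC []
  [1] addr=0x8f blk=8 s=0: L1-HIT | VC []
  [2] addr=0xbe blk=11 s=3: MISS | VC []
  [3] addr=0x30d blk=48 s=0: MISS | VC [8]
  [4] addr=0x334 blk=51 s=3: MISS | VC [8, 11]
  [5] addr=0x8e blk=8 s=0: VC-HIT | VC [48, 11]
  [6] addr=0x2bf blk=43 s=3: MISS | VC [48, 11, 51]
  [7] addr=0x2e2 blk=46 s=6: MISS | VC [48, 11, 51]
  [8] addr=0x86 blk=8 s=0: L1-HIT | VC [48, 11, 51]
  [9] addr=0xb5 blk=11 s=3: VC-HIT | VC [48, 43, 51]
  [10] addr=0x303 blk=48 s=0: VC-HIT | VC [8, 43, 51]
  [11] addr=0x267 blk=38 s=6: MISS | VC [43, 51, 46]
  [12] addr=0x18c blk=24 s=0: MISS | VC [51, 46, 48]
  [13] addr=0x269 blk=38 s=6: L1-HIT | VC [51, 46, 48]
  [14] addr=0xfb blk=15 s=7: MISS | VC [51, 46, 48]
  [15] addr=0x3f0 blk=63 s=7: MISS | VC [46, 48, 15]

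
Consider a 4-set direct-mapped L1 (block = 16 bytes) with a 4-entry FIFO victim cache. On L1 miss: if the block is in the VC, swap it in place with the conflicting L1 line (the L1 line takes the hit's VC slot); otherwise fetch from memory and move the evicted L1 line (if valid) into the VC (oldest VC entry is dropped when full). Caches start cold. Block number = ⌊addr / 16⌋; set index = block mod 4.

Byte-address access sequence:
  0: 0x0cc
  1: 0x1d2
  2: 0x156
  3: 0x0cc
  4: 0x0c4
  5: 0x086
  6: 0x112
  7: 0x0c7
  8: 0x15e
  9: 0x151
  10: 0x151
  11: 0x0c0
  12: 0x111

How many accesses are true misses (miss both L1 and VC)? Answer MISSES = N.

  [0] addr=0xcc blk=12 s=0: MISS | VC []
  [1] addr=0x1d2 blk=29 s=1: MISS | VC []
  [2] addr=0x156 blk=21 s=1: MISS | VC [29]
  [3] addr=0xcc blk=12 s=0: L1-HIT | VC [29]
  [4] addr=0xc4 blk=12 s=0: L1-HIT | VC [29]
  [5] addr=0x86 blk=8 s=0: MISS | VC [29, 12]
  [6] addr=0x112 blk=17 s=1: MISS | VC [29, 12, 21]
  [7] addr=0xc7 blk=12 s=0: VC-HIT | VC [29, 8, 21]
  [8] addr=0x15e blk=21 s=1: VC-HIT | VC [29, 8, 17]
  [9] addr=0x151 blk=21 s=1: L1-HIT | VC [29, 8, 17]
  [10] addr=0x151 blk=21 s=1: L1-HIT | VC [29, 8, 17]
  [11] addr=0xc0 blk=12 s=0: L1-HIT | VC [29, 8, 17]
  [12] addr=0x111 blk=17 s=1: VC-HIT | VC [29, 8, 21]

MISSES = 5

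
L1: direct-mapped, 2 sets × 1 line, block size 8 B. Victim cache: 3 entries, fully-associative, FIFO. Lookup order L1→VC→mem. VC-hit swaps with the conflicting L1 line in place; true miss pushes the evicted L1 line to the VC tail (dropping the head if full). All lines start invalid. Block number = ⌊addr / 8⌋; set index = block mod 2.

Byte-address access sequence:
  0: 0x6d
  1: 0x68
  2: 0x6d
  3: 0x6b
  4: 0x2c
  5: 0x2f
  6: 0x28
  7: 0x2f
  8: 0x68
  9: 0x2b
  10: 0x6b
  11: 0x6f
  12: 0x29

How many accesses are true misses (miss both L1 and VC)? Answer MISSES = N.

MISSES = 2

  [0] addr=0x6d blk=13 s=1: MISS | VC []
  [1] addr=0x68 blk=13 s=1: L1-HIT | VC []
  [2] addr=0x6d blk=13 s=1: L1-HIT | VC []
  [3] addr=0x6b blk=13 s=1: L1-HIT | VC []
  [4] addr=0x2c blk=5 s=1: MISS | VC [13]
  [5] addr=0x2f blk=5 s=1: L1-HIT | VC [13]
  [6] addr=0x28 blk=5 s=1: L1-HIT | VC [13]
  [7] addr=0x2f blk=5 s=1: L1-HIT | VC [13]
  [8] addr=0x68 blk=13 s=1: VC-HIT | VC [5]
  [9] addr=0x2b blk=5 s=1: VC-HIT | VC [13]
  [10] addr=0x6b blk=13 s=1: VC-HIT | VC [5]
  [11] addr=0x6f blk=13 s=1: L1-HIT | VC [5]
  [12] addr=0x29 blk=5 s=1: VC-HIT | VC [13]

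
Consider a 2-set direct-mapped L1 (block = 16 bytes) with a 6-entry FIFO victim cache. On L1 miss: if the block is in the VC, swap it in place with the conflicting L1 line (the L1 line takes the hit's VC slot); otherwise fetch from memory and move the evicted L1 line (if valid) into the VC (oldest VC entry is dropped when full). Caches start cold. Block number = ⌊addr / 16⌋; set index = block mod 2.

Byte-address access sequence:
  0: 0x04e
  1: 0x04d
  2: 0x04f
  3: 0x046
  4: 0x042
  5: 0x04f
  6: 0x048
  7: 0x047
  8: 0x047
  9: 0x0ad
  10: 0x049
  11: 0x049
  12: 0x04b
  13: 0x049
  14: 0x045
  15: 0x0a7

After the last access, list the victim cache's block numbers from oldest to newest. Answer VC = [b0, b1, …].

0: 0x4e (blk 4, set 0) → MISS  vc=[]
1: 0x4d (blk 4, set 0) → L1-HIT  vc=[]
2: 0x4f (blk 4, set 0) → L1-HIT  vc=[]
3: 0x46 (blk 4, set 0) → L1-HIT  vc=[]
4: 0x42 (blk 4, set 0) → L1-HIT  vc=[]
5: 0x4f (blk 4, set 0) → L1-HIT  vc=[]
6: 0x48 (blk 4, set 0) → L1-HIT  vc=[]
7: 0x47 (blk 4, set 0) → L1-HIT  vc=[]
8: 0x47 (blk 4, set 0) → L1-HIT  vc=[]
9: 0xad (blk 10, set 0) → MISS  vc=[4]
10: 0x49 (blk 4, set 0) → VC-HIT  vc=[10]
11: 0x49 (blk 4, set 0) → L1-HIT  vc=[10]
12: 0x4b (blk 4, set 0) → L1-HIT  vc=[10]
13: 0x49 (blk 4, set 0) → L1-HIT  vc=[10]
14: 0x45 (blk 4, set 0) → L1-HIT  vc=[10]
15: 0xa7 (blk 10, set 0) → VC-HIT  vc=[4]

VC = [4]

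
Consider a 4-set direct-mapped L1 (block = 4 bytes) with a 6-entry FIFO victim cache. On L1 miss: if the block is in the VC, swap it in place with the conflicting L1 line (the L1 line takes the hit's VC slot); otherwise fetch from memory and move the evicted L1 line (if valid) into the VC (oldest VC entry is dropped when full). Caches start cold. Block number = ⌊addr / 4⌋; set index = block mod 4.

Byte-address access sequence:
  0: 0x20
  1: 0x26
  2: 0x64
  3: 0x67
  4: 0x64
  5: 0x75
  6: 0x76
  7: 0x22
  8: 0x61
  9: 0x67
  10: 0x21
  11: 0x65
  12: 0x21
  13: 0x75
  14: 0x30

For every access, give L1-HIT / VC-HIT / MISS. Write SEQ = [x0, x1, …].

  [0] addr=0x20 blk=8 s=0: MISS | VC []
  [1] addr=0x26 blk=9 s=1: MISS | VC []
  [2] addr=0x64 blk=25 s=1: MISS | VC [9]
  [3] addr=0x67 blk=25 s=1: L1-HIT | VC [9]
  [4] addr=0x64 blk=25 s=1: L1-HIT | VC [9]
  [5] addr=0x75 blk=29 s=1: MISS | VC [9, 25]
  [6] addr=0x76 blk=29 s=1: L1-HIT | VC [9, 25]
  [7] addr=0x22 blk=8 s=0: L1-HIT | VC [9, 25]
  [8] addr=0x61 blk=24 s=0: MISS | VC [9, 25, 8]
  [9] addr=0x67 blk=25 s=1: VC-HIT | VC [9, 29, 8]
  [10] addr=0x21 blk=8 s=0: VC-HIT | VC [9, 29, 24]
  [11] addr=0x65 blk=25 s=1: L1-HIT | VC [9, 29, 24]
  [12] addr=0x21 blk=8 s=0: L1-HIT | VC [9, 29, 24]
  [13] addr=0x75 blk=29 s=1: VC-HIT | VC [9, 25, 24]
  [14] addr=0x30 blk=12 s=0: MISS | VC [9, 25, 24, 8]

SEQ = [MISS, MISS, MISS, L1-HIT, L1-HIT, MISS, L1-HIT, L1-HIT, MISS, VC-HIT, VC-HIT, L1-HIT, L1-HIT, VC-HIT, MISS]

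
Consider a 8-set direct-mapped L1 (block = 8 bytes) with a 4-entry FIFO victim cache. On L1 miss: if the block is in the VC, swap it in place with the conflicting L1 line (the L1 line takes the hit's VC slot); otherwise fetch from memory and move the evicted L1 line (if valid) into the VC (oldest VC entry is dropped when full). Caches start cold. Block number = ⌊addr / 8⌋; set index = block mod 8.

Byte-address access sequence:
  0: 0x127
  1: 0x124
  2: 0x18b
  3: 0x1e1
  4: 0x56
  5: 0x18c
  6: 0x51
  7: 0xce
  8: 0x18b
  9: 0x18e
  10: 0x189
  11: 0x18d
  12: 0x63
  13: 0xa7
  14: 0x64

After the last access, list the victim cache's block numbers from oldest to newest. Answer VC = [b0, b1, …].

VC = [36, 25, 60, 20]

  [0] addr=0x127 blk=36 s=4: MISS | VC []
  [1] addr=0x124 blk=36 s=4: L1-HIT | VC []
  [2] addr=0x18b blk=49 s=1: MISS | VC []
  [3] addr=0x1e1 blk=60 s=4: MISS | VC [36]
  [4] addr=0x56 blk=10 s=2: MISS | VC [36]
  [5] addr=0x18c blk=49 s=1: L1-HIT | VC [36]
  [6] addr=0x51 blk=10 s=2: L1-HIT | VC [36]
  [7] addr=0xce blk=25 s=1: MISS | VC [36, 49]
  [8] addr=0x18b blk=49 s=1: VC-HIT | VC [36, 25]
  [9] addr=0x18e blk=49 s=1: L1-HIT | VC [36, 25]
  [10] addr=0x189 blk=49 s=1: L1-HIT | VC [36, 25]
  [11] addr=0x18d blk=49 s=1: L1-HIT | VC [36, 25]
  [12] addr=0x63 blk=12 s=4: MISS | VC [36, 25, 60]
  [13] addr=0xa7 blk=20 s=4: MISS | VC [36, 25, 60, 12]
  [14] addr=0x64 blk=12 s=4: VC-HIT | VC [36, 25, 60, 20]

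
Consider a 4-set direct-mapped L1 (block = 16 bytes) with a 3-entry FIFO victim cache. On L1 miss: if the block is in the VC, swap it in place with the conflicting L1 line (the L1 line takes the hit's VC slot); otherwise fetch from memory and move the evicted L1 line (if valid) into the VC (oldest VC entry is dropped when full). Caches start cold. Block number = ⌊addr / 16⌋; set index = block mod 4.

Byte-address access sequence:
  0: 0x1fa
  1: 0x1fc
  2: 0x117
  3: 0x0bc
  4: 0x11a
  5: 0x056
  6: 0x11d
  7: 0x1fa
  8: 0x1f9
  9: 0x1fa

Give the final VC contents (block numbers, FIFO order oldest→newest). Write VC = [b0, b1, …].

  [0] addr=0x1fa blk=31 s=3: MISS | VC []
  [1] addr=0x1fc blk=31 s=3: L1-HIT | VC []
  [2] addr=0x117 blk=17 s=1: MISS | VC []
  [3] addr=0xbc blk=11 s=3: MISS | VC [31]
  [4] addr=0x11a blk=17 s=1: L1-HIT | VC [31]
  [5] addr=0x56 blk=5 s=1: MISS | VC [31, 17]
  [6] addr=0x11d blk=17 s=1: VC-HIT | VC [31, 5]
  [7] addr=0x1fa blk=31 s=3: VC-HIT | VC [11, 5]
  [8] addr=0x1f9 blk=31 s=3: L1-HIT | VC [11, 5]
  [9] addr=0x1fa blk=31 s=3: L1-HIT | VC [11, 5]

VC = [11, 5]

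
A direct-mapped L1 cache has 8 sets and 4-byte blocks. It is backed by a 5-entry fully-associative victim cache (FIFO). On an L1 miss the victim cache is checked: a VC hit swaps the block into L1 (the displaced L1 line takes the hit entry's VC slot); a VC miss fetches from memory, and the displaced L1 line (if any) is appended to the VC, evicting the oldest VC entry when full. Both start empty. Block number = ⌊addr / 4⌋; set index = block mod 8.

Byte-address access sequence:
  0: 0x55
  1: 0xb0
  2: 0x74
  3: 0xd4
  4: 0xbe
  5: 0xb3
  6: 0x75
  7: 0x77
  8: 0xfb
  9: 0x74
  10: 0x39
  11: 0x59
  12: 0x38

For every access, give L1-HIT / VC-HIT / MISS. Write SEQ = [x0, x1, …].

0: 0x55 (blk 21, set 5) → MISS  vc=[]
1: 0xb0 (blk 44, set 4) → MISS  vc=[]
2: 0x74 (blk 29, set 5) → MISS  vc=[21]
3: 0xd4 (blk 53, set 5) → MISS  vc=[21, 29]
4: 0xbe (blk 47, set 7) → MISS  vc=[21, 29]
5: 0xb3 (blk 44, set 4) → L1-HIT  vc=[21, 29]
6: 0x75 (blk 29, set 5) → VC-HIT  vc=[21, 53]
7: 0x77 (blk 29, set 5) → L1-HIT  vc=[21, 53]
8: 0xfb (blk 62, set 6) → MISS  vc=[21, 53]
9: 0x74 (blk 29, set 5) → L1-HIT  vc=[21, 53]
10: 0x39 (blk 14, set 6) → MISS  vc=[21, 53, 62]
11: 0x59 (blk 22, set 6) → MISS  vc=[21, 53, 62, 14]
12: 0x38 (blk 14, set 6) → VC-HIT  vc=[21, 53, 62, 22]

SEQ = [MISS, MISS, MISS, MISS, MISS, L1-HIT, VC-HIT, L1-HIT, MISS, L1-HIT, MISS, MISS, VC-HIT]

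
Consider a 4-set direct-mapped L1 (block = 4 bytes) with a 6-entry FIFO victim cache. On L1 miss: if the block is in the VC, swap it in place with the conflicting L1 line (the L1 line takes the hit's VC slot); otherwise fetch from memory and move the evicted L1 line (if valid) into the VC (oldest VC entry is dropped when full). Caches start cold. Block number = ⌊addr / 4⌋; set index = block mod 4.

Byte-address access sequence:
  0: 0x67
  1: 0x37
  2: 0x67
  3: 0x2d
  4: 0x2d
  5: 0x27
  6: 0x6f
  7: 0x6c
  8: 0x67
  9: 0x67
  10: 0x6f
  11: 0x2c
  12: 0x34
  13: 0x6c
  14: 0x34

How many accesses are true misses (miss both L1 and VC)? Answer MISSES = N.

#0 0x67→b25/s1 MISS; vc=[]
#1 0x37→b13/s1 MISS; vc=[25]
#2 0x67→b25/s1 VC-HIT; vc=[13]
#3 0x2d→b11/s3 MISS; vc=[13]
#4 0x2d→b11/s3 L1-HIT; vc=[13]
#5 0x27→b9/s1 MISS; vc=[13,25]
#6 0x6f→b27/s3 MISS; vc=[13,25,11]
#7 0x6c→b27/s3 L1-HIT; vc=[13,25,11]
#8 0x67→b25/s1 VC-HIT; vc=[13,9,11]
#9 0x67→b25/s1 L1-HIT; vc=[13,9,11]
#10 0x6f→b27/s3 L1-HIT; vc=[13,9,11]
#11 0x2c→b11/s3 VC-HIT; vc=[13,9,27]
#12 0x34→b13/s1 VC-HIT; vc=[25,9,27]
#13 0x6c→b27/s3 VC-HIT; vc=[25,9,11]
#14 0x34→b13/s1 L1-HIT; vc=[25,9,11]

MISSES = 5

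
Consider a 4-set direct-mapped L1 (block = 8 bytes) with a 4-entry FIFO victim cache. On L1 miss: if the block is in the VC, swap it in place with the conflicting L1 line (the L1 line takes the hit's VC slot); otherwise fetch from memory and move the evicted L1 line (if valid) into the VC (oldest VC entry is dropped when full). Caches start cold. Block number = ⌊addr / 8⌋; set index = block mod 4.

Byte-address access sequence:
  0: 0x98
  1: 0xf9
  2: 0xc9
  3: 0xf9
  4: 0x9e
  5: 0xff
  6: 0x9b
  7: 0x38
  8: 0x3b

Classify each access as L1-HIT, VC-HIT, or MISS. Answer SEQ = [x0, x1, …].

SEQ = [MISS, MISS, MISS, L1-HIT, VC-HIT, VC-HIT, VC-HIT, MISS, L1-HIT]

  [0] addr=0x98 blk=19 s=3: MISS | VC []
  [1] addr=0xf9 blk=31 s=3: MISS | VC [19]
  [2] addr=0xc9 blk=25 s=1: MISS | VC [19]
  [3] addr=0xf9 blk=31 s=3: L1-HIT | VC [19]
  [4] addr=0x9e blk=19 s=3: VC-HIT | VC [31]
  [5] addr=0xff blk=31 s=3: VC-HIT | VC [19]
  [6] addr=0x9b blk=19 s=3: VC-HIT | VC [31]
  [7] addr=0x38 blk=7 s=3: MISS | VC [31, 19]
  [8] addr=0x3b blk=7 s=3: L1-HIT | VC [31, 19]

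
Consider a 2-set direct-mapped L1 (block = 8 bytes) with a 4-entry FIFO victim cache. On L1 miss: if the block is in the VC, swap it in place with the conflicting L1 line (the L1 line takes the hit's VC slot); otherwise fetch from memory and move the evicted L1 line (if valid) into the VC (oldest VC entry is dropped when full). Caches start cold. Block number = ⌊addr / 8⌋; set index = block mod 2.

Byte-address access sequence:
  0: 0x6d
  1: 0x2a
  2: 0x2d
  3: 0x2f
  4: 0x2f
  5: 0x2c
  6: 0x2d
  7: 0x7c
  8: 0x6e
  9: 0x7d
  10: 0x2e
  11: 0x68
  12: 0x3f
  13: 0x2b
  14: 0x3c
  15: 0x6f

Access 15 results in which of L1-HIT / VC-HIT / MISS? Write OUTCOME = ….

OUTCOME = VC-HIT

  [0] addr=0x6d blk=13 s=1: MISS | VC []
  [1] addr=0x2a blk=5 s=1: MISS | VC [13]
  [2] addr=0x2d blk=5 s=1: L1-HIT | VC [13]
  [3] addr=0x2f blk=5 s=1: L1-HIT | VC [13]
  [4] addr=0x2f blk=5 s=1: L1-HIT | VC [13]
  [5] addr=0x2c blk=5 s=1: L1-HIT | VC [13]
  [6] addr=0x2d blk=5 s=1: L1-HIT | VC [13]
  [7] addr=0x7c blk=15 s=1: MISS | VC [13, 5]
  [8] addr=0x6e blk=13 s=1: VC-HIT | VC [15, 5]
  [9] addr=0x7d blk=15 s=1: VC-HIT | VC [13, 5]
  [10] addr=0x2e blk=5 s=1: VC-HIT | VC [13, 15]
  [11] addr=0x68 blk=13 s=1: VC-HIT | VC [5, 15]
  [12] addr=0x3f blk=7 s=1: MISS | VC [5, 15, 13]
  [13] addr=0x2b blk=5 s=1: VC-HIT | VC [7, 15, 13]
  [14] addr=0x3c blk=7 s=1: VC-HIT | VC [5, 15, 13]
  [15] addr=0x6f blk=13 s=1: VC-HIT | VC [5, 15, 7]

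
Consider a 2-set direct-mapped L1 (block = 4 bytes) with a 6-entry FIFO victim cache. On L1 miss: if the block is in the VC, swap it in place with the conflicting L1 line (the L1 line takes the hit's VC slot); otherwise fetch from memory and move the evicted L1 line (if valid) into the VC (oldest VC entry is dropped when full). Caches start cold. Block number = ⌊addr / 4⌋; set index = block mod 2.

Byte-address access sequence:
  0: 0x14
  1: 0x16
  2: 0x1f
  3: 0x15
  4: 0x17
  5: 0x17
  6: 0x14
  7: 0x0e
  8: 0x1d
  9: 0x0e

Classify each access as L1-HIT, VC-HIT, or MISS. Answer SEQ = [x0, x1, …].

SEQ = [MISS, L1-HIT, MISS, VC-HIT, L1-HIT, L1-HIT, L1-HIT, MISS, VC-HIT, VC-HIT]

  [0] addr=0x14 blk=5 s=1: MISS | VC []
  [1] addr=0x16 blk=5 s=1: L1-HIT | VC []
  [2] addr=0x1f blk=7 s=1: MISS | VC [5]
  [3] addr=0x15 blk=5 s=1: VC-HIT | VC [7]
  [4] addr=0x17 blk=5 s=1: L1-HIT | VC [7]
  [5] addr=0x17 blk=5 s=1: L1-HIT | VC [7]
  [6] addr=0x14 blk=5 s=1: L1-HIT | VC [7]
  [7] addr=0xe blk=3 s=1: MISS | VC [7, 5]
  [8] addr=0x1d blk=7 s=1: VC-HIT | VC [3, 5]
  [9] addr=0xe blk=3 s=1: VC-HIT | VC [7, 5]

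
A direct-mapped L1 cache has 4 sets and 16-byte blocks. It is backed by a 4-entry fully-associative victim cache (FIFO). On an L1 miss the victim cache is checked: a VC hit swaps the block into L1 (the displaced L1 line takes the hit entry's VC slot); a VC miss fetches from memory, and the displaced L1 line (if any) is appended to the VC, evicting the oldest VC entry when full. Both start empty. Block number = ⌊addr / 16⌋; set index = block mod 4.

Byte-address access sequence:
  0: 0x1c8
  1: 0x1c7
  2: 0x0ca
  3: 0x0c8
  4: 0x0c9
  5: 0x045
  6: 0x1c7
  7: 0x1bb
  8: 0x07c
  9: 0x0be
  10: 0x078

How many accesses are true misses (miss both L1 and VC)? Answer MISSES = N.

MISSES = 6

0: 0x1c8 (blk 28, set 0) → MISS  vc=[]
1: 0x1c7 (blk 28, set 0) → L1-HIT  vc=[]
2: 0xca (blk 12, set 0) → MISS  vc=[28]
3: 0xc8 (blk 12, set 0) → L1-HIT  vc=[28]
4: 0xc9 (blk 12, set 0) → L1-HIT  vc=[28]
5: 0x45 (blk 4, set 0) → MISS  vc=[28, 12]
6: 0x1c7 (blk 28, set 0) → VC-HIT  vc=[4, 12]
7: 0x1bb (blk 27, set 3) → MISS  vc=[4, 12]
8: 0x7c (blk 7, set 3) → MISS  vc=[4, 12, 27]
9: 0xbe (blk 11, set 3) → MISS  vc=[4, 12, 27, 7]
10: 0x78 (blk 7, set 3) → VC-HIT  vc=[4, 12, 27, 11]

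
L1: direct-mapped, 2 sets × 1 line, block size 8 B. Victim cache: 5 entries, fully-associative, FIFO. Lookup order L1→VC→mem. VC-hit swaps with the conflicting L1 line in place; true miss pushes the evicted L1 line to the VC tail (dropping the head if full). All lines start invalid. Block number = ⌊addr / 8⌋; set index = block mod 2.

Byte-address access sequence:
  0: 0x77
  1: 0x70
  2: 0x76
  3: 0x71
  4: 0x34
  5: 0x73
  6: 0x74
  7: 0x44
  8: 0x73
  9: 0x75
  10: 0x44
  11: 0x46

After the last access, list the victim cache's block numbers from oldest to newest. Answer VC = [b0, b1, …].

VC = [6, 14]

  [0] addr=0x77 blk=14 s=0: MISS | VC []
  [1] addr=0x70 blk=14 s=0: L1-HIT | VC []
  [2] addr=0x76 blk=14 s=0: L1-HIT | VC []
  [3] addr=0x71 blk=14 s=0: L1-HIT | VC []
  [4] addr=0x34 blk=6 s=0: MISS | VC [14]
  [5] addr=0x73 blk=14 s=0: VC-HIT | VC [6]
  [6] addr=0x74 blk=14 s=0: L1-HIT | VC [6]
  [7] addr=0x44 blk=8 s=0: MISS | VC [6, 14]
  [8] addr=0x73 blk=14 s=0: VC-HIT | VC [6, 8]
  [9] addr=0x75 blk=14 s=0: L1-HIT | VC [6, 8]
  [10] addr=0x44 blk=8 s=0: VC-HIT | VC [6, 14]
  [11] addr=0x46 blk=8 s=0: L1-HIT | VC [6, 14]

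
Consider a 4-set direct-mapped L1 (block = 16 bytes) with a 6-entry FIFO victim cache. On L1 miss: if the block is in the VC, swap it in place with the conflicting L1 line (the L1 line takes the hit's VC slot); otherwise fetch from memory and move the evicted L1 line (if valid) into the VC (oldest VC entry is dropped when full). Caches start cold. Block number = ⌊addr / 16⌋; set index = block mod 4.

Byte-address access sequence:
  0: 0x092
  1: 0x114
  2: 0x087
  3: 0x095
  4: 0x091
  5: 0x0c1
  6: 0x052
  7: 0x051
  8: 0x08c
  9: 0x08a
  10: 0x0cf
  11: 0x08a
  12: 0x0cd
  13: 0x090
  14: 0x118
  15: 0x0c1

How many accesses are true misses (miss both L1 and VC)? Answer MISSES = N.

MISSES = 5

#0 0x92→b9/s1 MISS; vc=[]
#1 0x114→b17/s1 MISS; vc=[9]
#2 0x87→b8/s0 MISS; vc=[9]
#3 0x95→b9/s1 VC-HIT; vc=[17]
#4 0x91→b9/s1 L1-HIT; vc=[17]
#5 0xc1→b12/s0 MISS; vc=[17,8]
#6 0x52→b5/s1 MISS; vc=[17,8,9]
#7 0x51→b5/s1 L1-HIT; vc=[17,8,9]
#8 0x8c→b8/s0 VC-HIT; vc=[17,12,9]
#9 0x8a→b8/s0 L1-HIT; vc=[17,12,9]
#10 0xcf→b12/s0 VC-HIT; vc=[17,8,9]
#11 0x8a→b8/s0 VC-HIT; vc=[17,12,9]
#12 0xcd→b12/s0 VC-HIT; vc=[17,8,9]
#13 0x90→b9/s1 VC-HIT; vc=[17,8,5]
#14 0x118→b17/s1 VC-HIT; vc=[9,8,5]
#15 0xc1→b12/s0 L1-HIT; vc=[9,8,5]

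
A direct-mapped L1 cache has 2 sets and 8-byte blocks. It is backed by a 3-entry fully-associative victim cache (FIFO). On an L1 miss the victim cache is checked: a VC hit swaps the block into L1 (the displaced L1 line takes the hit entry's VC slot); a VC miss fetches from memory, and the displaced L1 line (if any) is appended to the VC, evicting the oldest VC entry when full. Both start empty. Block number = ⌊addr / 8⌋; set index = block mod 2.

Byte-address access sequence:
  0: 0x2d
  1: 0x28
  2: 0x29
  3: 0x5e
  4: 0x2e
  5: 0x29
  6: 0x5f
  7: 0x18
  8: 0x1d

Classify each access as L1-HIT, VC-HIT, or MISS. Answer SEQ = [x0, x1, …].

0: 0x2d (blk 5, set 1) → MISS  vc=[]
1: 0x28 (blk 5, set 1) → L1-HIT  vc=[]
2: 0x29 (blk 5, set 1) → L1-HIT  vc=[]
3: 0x5e (blk 11, set 1) → MISS  vc=[5]
4: 0x2e (blk 5, set 1) → VC-HIT  vc=[11]
5: 0x29 (blk 5, set 1) → L1-HIT  vc=[11]
6: 0x5f (blk 11, set 1) → VC-HIT  vc=[5]
7: 0x18 (blk 3, set 1) → MISS  vc=[5, 11]
8: 0x1d (blk 3, set 1) → L1-HIT  vc=[5, 11]

SEQ = [MISS, L1-HIT, L1-HIT, MISS, VC-HIT, L1-HIT, VC-HIT, MISS, L1-HIT]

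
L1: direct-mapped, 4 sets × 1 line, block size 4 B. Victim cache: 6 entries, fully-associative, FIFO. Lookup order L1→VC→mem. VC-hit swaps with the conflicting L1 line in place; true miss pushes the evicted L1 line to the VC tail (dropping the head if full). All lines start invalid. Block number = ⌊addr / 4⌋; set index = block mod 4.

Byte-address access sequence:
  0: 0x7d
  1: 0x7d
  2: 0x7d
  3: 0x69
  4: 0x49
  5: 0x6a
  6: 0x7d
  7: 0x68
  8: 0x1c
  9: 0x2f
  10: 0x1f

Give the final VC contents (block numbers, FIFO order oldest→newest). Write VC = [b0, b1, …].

VC = [18, 31, 11]

#0 0x7d→b31/s3 MISS; vc=[]
#1 0x7d→b31/s3 L1-HIT; vc=[]
#2 0x7d→b31/s3 L1-HIT; vc=[]
#3 0x69→b26/s2 MISS; vc=[]
#4 0x49→b18/s2 MISS; vc=[26]
#5 0x6a→b26/s2 VC-HIT; vc=[18]
#6 0x7d→b31/s3 L1-HIT; vc=[18]
#7 0x68→b26/s2 L1-HIT; vc=[18]
#8 0x1c→b7/s3 MISS; vc=[18,31]
#9 0x2f→b11/s3 MISS; vc=[18,31,7]
#10 0x1f→b7/s3 VC-HIT; vc=[18,31,11]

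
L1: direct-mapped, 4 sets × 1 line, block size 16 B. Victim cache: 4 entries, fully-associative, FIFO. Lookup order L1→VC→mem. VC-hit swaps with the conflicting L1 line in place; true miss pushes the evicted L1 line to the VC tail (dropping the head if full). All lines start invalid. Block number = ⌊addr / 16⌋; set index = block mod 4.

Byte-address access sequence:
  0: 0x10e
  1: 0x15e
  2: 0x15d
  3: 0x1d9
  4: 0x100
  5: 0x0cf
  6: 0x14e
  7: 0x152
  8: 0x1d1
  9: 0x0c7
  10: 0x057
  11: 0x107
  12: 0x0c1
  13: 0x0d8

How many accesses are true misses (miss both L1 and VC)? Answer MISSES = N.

MISSES = 7

0: 0x10e (blk 16, set 0) → MISS  vc=[]
1: 0x15e (blk 21, set 1) → MISS  vc=[]
2: 0x15d (blk 21, set 1) → L1-HIT  vc=[]
3: 0x1d9 (blk 29, set 1) → MISS  vc=[21]
4: 0x100 (blk 16, set 0) → L1-HIT  vc=[21]
5: 0xcf (blk 12, set 0) → MISS  vc=[21, 16]
6: 0x14e (blk 20, set 0) → MISS  vc=[21, 16, 12]
7: 0x152 (blk 21, set 1) → VC-HIT  vc=[29, 16, 12]
8: 0x1d1 (blk 29, set 1) → VC-HIT  vc=[21, 16, 12]
9: 0xc7 (blk 12, set 0) → VC-HIT  vc=[21, 16, 20]
10: 0x57 (blk 5, set 1) → MISS  vc=[21, 16, 20, 29]
11: 0x107 (blk 16, set 0) → VC-HIT  vc=[21, 12, 20, 29]
12: 0xc1 (blk 12, set 0) → VC-HIT  vc=[21, 16, 20, 29]
13: 0xd8 (blk 13, set 1) → MISS  vc=[16, 20, 29, 5]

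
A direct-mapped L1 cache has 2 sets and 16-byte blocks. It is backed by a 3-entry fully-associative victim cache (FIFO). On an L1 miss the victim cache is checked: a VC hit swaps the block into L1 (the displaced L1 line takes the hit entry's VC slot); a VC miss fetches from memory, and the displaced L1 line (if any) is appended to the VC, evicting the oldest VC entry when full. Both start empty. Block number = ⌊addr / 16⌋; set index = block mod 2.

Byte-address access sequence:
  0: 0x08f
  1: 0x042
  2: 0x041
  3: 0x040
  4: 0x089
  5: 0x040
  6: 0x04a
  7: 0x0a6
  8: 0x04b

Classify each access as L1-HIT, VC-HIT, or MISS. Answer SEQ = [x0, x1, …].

  [0] addr=0x8f blk=8 s=0: MISS | VC []
  [1] addr=0x42 blk=4 s=0: MISS | VC [8]
  [2] addr=0x41 blk=4 s=0: L1-HIT | VC [8]
  [3] addr=0x40 blk=4 s=0: L1-HIT | VC [8]
  [4] addr=0x89 blk=8 s=0: VC-HIT | VC [4]
  [5] addr=0x40 blk=4 s=0: VC-HIT | VC [8]
  [6] addr=0x4a blk=4 s=0: L1-HIT | VC [8]
  [7] addr=0xa6 blk=10 s=0: MISS | VC [8, 4]
  [8] addr=0x4b blk=4 s=0: VC-HIT | VC [8, 10]

SEQ = [MISS, MISS, L1-HIT, L1-HIT, VC-HIT, VC-HIT, L1-HIT, MISS, VC-HIT]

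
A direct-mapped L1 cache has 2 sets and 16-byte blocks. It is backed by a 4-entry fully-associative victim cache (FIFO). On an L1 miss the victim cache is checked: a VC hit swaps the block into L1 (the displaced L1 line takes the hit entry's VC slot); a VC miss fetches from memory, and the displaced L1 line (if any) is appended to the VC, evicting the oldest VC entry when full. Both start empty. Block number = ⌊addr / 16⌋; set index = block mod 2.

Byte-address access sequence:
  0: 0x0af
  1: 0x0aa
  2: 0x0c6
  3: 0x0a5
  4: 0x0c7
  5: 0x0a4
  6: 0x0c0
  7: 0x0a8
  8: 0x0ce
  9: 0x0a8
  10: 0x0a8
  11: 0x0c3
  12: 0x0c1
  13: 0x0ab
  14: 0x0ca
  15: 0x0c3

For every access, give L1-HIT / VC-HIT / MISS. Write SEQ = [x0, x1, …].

SEQ = [MISS, L1-HIT, MISS, VC-HIT, VC-HIT, VC-HIT, VC-HIT, VC-HIT, VC-HIT, VC-HIT, L1-HIT, VC-HIT, L1-HIT, VC-HIT, VC-HIT, L1-HIT]

0: 0xaf (blk 10, set 0) → MISS  vc=[]
1: 0xaa (blk 10, set 0) → L1-HIT  vc=[]
2: 0xc6 (blk 12, set 0) → MISS  vc=[10]
3: 0xa5 (blk 10, set 0) → VC-HIT  vc=[12]
4: 0xc7 (blk 12, set 0) → VC-HIT  vc=[10]
5: 0xa4 (blk 10, set 0) → VC-HIT  vc=[12]
6: 0xc0 (blk 12, set 0) → VC-HIT  vc=[10]
7: 0xa8 (blk 10, set 0) → VC-HIT  vc=[12]
8: 0xce (blk 12, set 0) → VC-HIT  vc=[10]
9: 0xa8 (blk 10, set 0) → VC-HIT  vc=[12]
10: 0xa8 (blk 10, set 0) → L1-HIT  vc=[12]
11: 0xc3 (blk 12, set 0) → VC-HIT  vc=[10]
12: 0xc1 (blk 12, set 0) → L1-HIT  vc=[10]
13: 0xab (blk 10, set 0) → VC-HIT  vc=[12]
14: 0xca (blk 12, set 0) → VC-HIT  vc=[10]
15: 0xc3 (blk 12, set 0) → L1-HIT  vc=[10]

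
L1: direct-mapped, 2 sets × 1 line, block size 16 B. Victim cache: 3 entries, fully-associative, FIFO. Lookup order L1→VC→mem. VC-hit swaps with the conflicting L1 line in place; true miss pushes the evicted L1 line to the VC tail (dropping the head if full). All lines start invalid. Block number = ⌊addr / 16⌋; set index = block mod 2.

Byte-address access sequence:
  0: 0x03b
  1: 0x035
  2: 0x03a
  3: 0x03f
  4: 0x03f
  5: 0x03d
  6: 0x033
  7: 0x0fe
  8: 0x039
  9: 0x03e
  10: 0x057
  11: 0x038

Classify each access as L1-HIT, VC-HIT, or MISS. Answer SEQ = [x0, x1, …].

0: 0x3b (blk 3, set 1) → MISS  vc=[]
1: 0x35 (blk 3, set 1) → L1-HIT  vc=[]
2: 0x3a (blk 3, set 1) → L1-HIT  vc=[]
3: 0x3f (blk 3, set 1) → L1-HIT  vc=[]
4: 0x3f (blk 3, set 1) → L1-HIT  vc=[]
5: 0x3d (blk 3, set 1) → L1-HIT  vc=[]
6: 0x33 (blk 3, set 1) → L1-HIT  vc=[]
7: 0xfe (blk 15, set 1) → MISS  vc=[3]
8: 0x39 (blk 3, set 1) → VC-HIT  vc=[15]
9: 0x3e (blk 3, set 1) → L1-HIT  vc=[15]
10: 0x57 (blk 5, set 1) → MISS  vc=[15, 3]
11: 0x38 (blk 3, set 1) → VC-HIT  vc=[15, 5]

SEQ = [MISS, L1-HIT, L1-HIT, L1-HIT, L1-HIT, L1-HIT, L1-HIT, MISS, VC-HIT, L1-HIT, MISS, VC-HIT]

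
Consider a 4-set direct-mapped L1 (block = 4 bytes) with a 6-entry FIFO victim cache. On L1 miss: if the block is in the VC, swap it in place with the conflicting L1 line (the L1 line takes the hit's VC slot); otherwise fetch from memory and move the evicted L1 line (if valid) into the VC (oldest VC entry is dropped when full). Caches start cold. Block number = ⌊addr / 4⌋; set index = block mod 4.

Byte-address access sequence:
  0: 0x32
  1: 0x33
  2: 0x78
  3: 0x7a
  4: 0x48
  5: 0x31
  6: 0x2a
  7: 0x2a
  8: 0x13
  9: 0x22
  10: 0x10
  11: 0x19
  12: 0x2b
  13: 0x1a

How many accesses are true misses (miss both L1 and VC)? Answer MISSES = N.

#0 0x32→b12/s0 MISS; vc=[]
#1 0x33→b12/s0 L1-HIT; vc=[]
#2 0x78→b30/s2 MISS; vc=[]
#3 0x7a→b30/s2 L1-HIT; vc=[]
#4 0x48→b18/s2 MISS; vc=[30]
#5 0x31→b12/s0 L1-HIT; vc=[30]
#6 0x2a→b10/s2 MISS; vc=[30,18]
#7 0x2a→b10/s2 L1-HIT; vc=[30,18]
#8 0x13→b4/s0 MISS; vc=[30,18,12]
#9 0x22→b8/s0 MISS; vc=[30,18,12,4]
#10 0x10→b4/s0 VC-HIT; vc=[30,18,12,8]
#11 0x19→b6/s2 MISS; vc=[30,18,12,8,10]
#12 0x2b→b10/s2 VC-HIT; vc=[30,18,12,8,6]
#13 0x1a→b6/s2 VC-HIT; vc=[30,18,12,8,10]

MISSES = 7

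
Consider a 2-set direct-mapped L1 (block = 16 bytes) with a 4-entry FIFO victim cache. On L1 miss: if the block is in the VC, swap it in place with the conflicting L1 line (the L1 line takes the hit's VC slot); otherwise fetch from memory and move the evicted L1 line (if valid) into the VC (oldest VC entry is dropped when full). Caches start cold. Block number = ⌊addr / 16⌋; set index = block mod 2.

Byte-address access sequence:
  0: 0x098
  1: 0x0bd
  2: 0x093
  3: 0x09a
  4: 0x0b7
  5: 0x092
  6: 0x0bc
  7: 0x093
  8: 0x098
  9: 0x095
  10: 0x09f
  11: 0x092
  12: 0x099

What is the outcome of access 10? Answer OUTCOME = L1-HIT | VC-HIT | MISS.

OUTCOME = L1-HIT

0: 0x98 (blk 9, set 1) → MISS  vc=[]
1: 0xbd (blk 11, set 1) → MISS  vc=[9]
2: 0x93 (blk 9, set 1) → VC-HIT  vc=[11]
3: 0x9a (blk 9, set 1) → L1-HIT  vc=[11]
4: 0xb7 (blk 11, set 1) → VC-HIT  vc=[9]
5: 0x92 (blk 9, set 1) → VC-HIT  vc=[11]
6: 0xbc (blk 11, set 1) → VC-HIT  vc=[9]
7: 0x93 (blk 9, set 1) → VC-HIT  vc=[11]
8: 0x98 (blk 9, set 1) → L1-HIT  vc=[11]
9: 0x95 (blk 9, set 1) → L1-HIT  vc=[11]
10: 0x9f (blk 9, set 1) → L1-HIT  vc=[11]
11: 0x92 (blk 9, set 1) → L1-HIT  vc=[11]
12: 0x99 (blk 9, set 1) → L1-HIT  vc=[11]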